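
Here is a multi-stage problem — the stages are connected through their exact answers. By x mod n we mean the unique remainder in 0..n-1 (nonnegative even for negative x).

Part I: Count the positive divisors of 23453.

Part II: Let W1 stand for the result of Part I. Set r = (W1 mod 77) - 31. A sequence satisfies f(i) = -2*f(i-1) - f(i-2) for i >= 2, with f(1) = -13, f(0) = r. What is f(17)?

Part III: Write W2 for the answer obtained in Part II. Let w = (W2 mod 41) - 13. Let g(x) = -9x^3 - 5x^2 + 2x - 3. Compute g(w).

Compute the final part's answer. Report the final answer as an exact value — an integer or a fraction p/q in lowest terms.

8477

Part I: 23453 = 47 * 499; number of divisors = (1+1) * (1+1) = 4; answer 4
Part II: W1 = 4; r = -27; f(2) = -2*(-13) - 1*(-27) = 53; iterating: f(2)=53, f(3)=-93, f(4)=133, f(5)=-173, f(6)=213, f(7)=-253, f(8)=293, f(9)=-333, f(10)=373, f(11)=-413, f(12)=453, f(13)=-493, f(14)=533, f(15)=-573, f(16)=613, f(17)=-653; answer -653
Part III: W2 = -653; w = -10; -9*(-10)^3 - 5*(-10)^2 + 2*(-10)^1 - 3 = (9000) + (-500) + (-20) + (-3) = 8477; answer 8477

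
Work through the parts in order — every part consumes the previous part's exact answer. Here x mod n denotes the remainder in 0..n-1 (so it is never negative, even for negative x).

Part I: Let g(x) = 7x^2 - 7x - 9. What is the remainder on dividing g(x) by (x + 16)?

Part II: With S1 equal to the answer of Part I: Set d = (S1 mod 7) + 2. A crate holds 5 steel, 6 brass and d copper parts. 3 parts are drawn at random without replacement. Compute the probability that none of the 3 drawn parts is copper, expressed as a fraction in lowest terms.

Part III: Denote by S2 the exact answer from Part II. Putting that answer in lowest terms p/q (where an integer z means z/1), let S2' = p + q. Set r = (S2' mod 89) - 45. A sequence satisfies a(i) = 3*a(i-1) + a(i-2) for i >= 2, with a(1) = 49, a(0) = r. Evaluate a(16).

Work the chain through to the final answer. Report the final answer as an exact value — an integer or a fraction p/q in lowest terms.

Part I: remainder = value at the root: 7*(-16)^2 - 7*(-16)^1 - 9 = (1792) + (112) + (-9) = 1895; answer 1895
Part II: S1 = 1895; d = 7; total draws C(18,3) = 816; favorable C(11,3) = 165; P = 55/272; answer 55/272
Part III: S2 = 55/272; threaded value p + q = 327; r = 15; a(2) = 3*(49) + 1*(15) = 162; iterating: a(2)=162, a(3)=535, a(4)=1767, a(5)=5836, a(6)=19275, a(7)=63661, a(8)=210258, a(9)=694435, a(10)=2293563, a(11)=7575124, a(12)=25018935, a(13)=82631929, a(14)=272914722, a(15)=901376095, a(16)=2977043007; answer 2977043007

2977043007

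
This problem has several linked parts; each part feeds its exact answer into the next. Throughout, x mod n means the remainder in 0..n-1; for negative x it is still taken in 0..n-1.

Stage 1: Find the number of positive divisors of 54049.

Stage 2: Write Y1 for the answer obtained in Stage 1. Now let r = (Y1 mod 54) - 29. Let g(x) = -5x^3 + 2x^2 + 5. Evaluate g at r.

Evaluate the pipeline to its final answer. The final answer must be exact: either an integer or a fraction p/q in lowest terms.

Stage 1: 54049 is prime, so its only divisors are 1 and 54049; count = 2; answer 2
Stage 2: Y1 = 2; r = -27; -5*(-27)^3 + 2*(-27)^2 + 5 = (98415) + (1458) + (5) = 99878; answer 99878

99878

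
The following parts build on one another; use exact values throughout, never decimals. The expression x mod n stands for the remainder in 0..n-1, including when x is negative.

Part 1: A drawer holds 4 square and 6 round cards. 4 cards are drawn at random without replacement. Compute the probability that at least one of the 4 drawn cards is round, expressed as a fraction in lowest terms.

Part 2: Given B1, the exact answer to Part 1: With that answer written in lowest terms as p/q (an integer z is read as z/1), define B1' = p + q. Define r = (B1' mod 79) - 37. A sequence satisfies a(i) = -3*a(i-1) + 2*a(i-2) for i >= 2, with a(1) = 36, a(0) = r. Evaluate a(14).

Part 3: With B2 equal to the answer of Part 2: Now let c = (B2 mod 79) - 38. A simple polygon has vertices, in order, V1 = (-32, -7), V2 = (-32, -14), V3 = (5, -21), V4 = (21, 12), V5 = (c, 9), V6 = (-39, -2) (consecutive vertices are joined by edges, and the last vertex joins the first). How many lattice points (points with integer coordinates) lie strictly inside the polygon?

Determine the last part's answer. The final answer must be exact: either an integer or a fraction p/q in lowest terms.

Part 1: total draws C(10,4) = 210; complement C(4,4) = 1; favorable 210 - 1 = 209; P = 209/210; answer 209/210
Part 2: B1 = 209/210; threaded value p + q = 419; r = -13; a(2) = -3*(36) + 2*(-13) = -134; iterating: a(2)=-134, a(3)=474, a(4)=-1690, a(5)=6018, a(6)=-21434, a(7)=76338, a(8)=-271882, a(9)=968322, a(10)=-3448730, a(11)=12282834, a(12)=-43745962, a(13)=155803554, a(14)=-554902586; answer -554902586
Part 3: B2 = -554902586; c = 12; cross terms: (-32*-14 - -32*-7)=224, (-32*-21 - 5*-14)=742, (5*12 - 21*-21)=501, (21*9 - 12*12)=45, (12*-2 - -39*9)=327, (-39*-7 - -32*-2)=209; twice the area = |2048| = 2048; area = 1024; boundary points = 7 + 1 + 1 + 3 + 1 + 1 = 14; strictly interior points = area - boundary/2 + 1 = 1018; answer 1018

1018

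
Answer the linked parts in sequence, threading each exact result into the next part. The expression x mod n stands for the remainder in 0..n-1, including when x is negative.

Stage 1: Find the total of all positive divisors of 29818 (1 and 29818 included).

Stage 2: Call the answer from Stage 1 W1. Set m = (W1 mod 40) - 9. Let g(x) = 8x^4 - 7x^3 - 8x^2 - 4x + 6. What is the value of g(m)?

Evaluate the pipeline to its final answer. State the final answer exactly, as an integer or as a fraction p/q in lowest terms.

381

Stage 1: 29818 = 2 * 17 * 877; sigma = (1 + 2) * (1 + 17) * (1 + 877) = 3 * 18 * 878 = 47412; answer 47412
Stage 2: W1 = 47412; m = 3; 8*(3)^4 - 7*(3)^3 - 8*(3)^2 - 4*(3)^1 + 6 = (648) + (-189) + (-72) + (-12) + (6) = 381; answer 381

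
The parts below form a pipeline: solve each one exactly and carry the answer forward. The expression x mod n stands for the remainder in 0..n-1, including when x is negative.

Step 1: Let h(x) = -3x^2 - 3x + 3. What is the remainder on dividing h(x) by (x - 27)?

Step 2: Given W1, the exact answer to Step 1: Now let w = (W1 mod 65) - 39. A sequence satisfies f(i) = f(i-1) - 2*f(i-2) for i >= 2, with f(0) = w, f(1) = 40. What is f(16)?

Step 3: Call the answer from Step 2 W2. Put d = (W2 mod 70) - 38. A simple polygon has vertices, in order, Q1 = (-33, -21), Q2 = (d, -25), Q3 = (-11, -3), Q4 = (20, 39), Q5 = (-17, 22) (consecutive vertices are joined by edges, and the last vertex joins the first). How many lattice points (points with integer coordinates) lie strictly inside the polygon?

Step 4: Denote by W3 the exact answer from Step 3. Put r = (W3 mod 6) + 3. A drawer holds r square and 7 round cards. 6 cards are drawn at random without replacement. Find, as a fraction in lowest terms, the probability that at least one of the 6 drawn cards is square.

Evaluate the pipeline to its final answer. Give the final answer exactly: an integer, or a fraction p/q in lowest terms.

29/30

Step 1: remainder = value at the root: -3*(27)^2 - 3*(27)^1 + 3 = (-2187) + (-81) + (3) = -2265; answer -2265
Step 2: W1 = -2265; w = -29; f(2) = 1*(40) - 2*(-29) = 98; iterating: f(2)=98, f(3)=18, f(4)=-178, f(5)=-214, f(6)=142, f(7)=570, f(8)=286, f(9)=-854, f(10)=-1426, f(11)=282, f(12)=3134, f(13)=2570, f(14)=-3698, f(15)=-8838, f(16)=-1442; answer -1442
Step 3: W2 = -1442; d = -10; cross terms: (-33*-25 - -10*-21)=615, (-10*-3 - -11*-25)=-245, (-11*39 - 20*-3)=-369, (20*22 - -17*39)=1103, (-17*-21 - -33*22)=1083; twice the area = |2187| = 2187; area = 2187/2; boundary points = 1 + 1 + 1 + 1 + 1 = 5; strictly interior points = area - boundary/2 + 1 = 1092; answer 1092
Step 4: W3 = 1092; r = 3; total draws C(10,6) = 210; complement C(7,6) = 7; favorable 210 - 7 = 203; P = 29/30; answer 29/30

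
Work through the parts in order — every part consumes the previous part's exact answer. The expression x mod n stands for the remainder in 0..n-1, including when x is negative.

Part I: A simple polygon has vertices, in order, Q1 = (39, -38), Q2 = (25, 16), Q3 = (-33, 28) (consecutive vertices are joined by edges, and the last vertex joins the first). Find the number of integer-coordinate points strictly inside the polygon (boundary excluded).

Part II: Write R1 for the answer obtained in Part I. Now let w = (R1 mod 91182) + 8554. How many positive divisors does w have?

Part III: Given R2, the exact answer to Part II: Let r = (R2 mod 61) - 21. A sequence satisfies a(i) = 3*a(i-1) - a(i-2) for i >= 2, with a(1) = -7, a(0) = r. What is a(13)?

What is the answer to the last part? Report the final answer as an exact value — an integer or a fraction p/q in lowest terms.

-1730743

Part I: cross terms: (39*16 - 25*-38)=1574, (25*28 - -33*16)=1228, (-33*-38 - 39*28)=162; twice the area = |2964| = 2964; area = 1482; boundary points = 2 + 2 + 6 = 10; strictly interior points = area - boundary/2 + 1 = 1478; answer 1478
Part II: R1 = 1478; w = 10032; 10032 = 2^4 * 3 * 11 * 19; number of divisors = (4+1) * (1+1) * (1+1) * (1+1) = 40; answer 40
Part III: R2 = 40; r = 19; a(2) = 3*(-7) - 1*(19) = -40; iterating: a(2)=-40, a(3)=-113, a(4)=-299, a(5)=-784, a(6)=-2053, a(7)=-5375, a(8)=-14072, a(9)=-36841, a(10)=-96451, a(11)=-252512, a(12)=-661085, a(13)=-1730743; answer -1730743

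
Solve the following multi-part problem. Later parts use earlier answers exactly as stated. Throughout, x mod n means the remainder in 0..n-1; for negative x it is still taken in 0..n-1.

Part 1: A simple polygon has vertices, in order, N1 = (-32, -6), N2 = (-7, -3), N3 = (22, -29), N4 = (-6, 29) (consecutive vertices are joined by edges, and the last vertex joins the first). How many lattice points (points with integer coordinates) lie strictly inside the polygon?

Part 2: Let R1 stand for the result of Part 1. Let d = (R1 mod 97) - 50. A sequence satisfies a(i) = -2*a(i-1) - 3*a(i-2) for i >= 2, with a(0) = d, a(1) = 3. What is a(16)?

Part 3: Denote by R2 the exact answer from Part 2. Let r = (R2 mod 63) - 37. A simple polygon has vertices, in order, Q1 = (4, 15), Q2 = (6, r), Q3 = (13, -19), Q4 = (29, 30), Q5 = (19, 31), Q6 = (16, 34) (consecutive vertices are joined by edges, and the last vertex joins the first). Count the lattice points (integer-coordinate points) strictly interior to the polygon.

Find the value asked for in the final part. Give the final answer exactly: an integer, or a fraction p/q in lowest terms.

Part 1: cross terms: (-32*-3 - -7*-6)=54, (-7*-29 - 22*-3)=269, (22*29 - -6*-29)=464, (-6*-6 - -32*29)=964; twice the area = |1751| = 1751; area = 1751/2; boundary points = 1 + 1 + 2 + 1 = 5; strictly interior points = area - boundary/2 + 1 = 874; answer 874
Part 2: R1 = 874; d = -49; a(2) = -2*(3) - 3*(-49) = 141; iterating: a(2)=141, a(3)=-291, a(4)=159, a(5)=555, a(6)=-1587, a(7)=1509, a(8)=1743, a(9)=-8013, a(10)=10797, a(11)=2445, a(12)=-37281, a(13)=67227, a(14)=-22611, a(15)=-156459, a(16)=380751; answer 380751
Part 3: R2 = 380751; r = 5; cross terms: (4*5 - 6*15)=-70, (6*-19 - 13*5)=-179, (13*30 - 29*-19)=941, (29*31 - 19*30)=329, (19*34 - 16*31)=150, (16*15 - 4*34)=104; twice the area = |1275| = 1275; area = 1275/2; boundary points = 2 + 1 + 1 + 1 + 3 + 1 = 9; strictly interior points = area - boundary/2 + 1 = 634; answer 634

634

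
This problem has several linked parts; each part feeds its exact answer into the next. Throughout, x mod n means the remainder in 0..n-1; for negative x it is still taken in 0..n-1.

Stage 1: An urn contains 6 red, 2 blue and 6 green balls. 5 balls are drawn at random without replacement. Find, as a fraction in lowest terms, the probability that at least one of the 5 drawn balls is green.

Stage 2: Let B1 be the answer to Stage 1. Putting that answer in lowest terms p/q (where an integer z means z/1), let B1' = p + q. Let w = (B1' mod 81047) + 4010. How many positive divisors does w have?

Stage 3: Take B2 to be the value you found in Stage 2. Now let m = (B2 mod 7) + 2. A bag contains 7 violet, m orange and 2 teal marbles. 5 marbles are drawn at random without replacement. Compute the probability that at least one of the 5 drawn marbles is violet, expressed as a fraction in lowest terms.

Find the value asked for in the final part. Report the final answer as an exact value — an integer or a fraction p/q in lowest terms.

Stage 1: total draws C(14,5) = 2002; complement C(8,5) = 56; favorable 2002 - 56 = 1946; P = 139/143; answer 139/143
Stage 2: B1 = 139/143; threaded value p + q = 282; w = 4292; 4292 = 2^2 * 29 * 37; number of divisors = (2+1) * (1+1) * (1+1) = 12; answer 12
Stage 3: B2 = 12; m = 7; total draws C(16,5) = 4368; complement C(9,5) = 126; favorable 4368 - 126 = 4242; P = 101/104; answer 101/104

101/104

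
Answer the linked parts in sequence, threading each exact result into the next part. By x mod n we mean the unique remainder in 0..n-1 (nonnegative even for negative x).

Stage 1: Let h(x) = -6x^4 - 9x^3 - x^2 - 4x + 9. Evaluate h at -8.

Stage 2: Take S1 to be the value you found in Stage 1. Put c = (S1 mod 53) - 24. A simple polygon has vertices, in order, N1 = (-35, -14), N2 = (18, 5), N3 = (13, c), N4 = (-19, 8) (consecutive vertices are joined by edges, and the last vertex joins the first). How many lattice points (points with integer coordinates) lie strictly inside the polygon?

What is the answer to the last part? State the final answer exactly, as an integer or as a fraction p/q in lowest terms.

Stage 1: -6*(-8)^4 - 9*(-8)^3 - 1*(-8)^2 - 4*(-8)^1 + 9 = (-24576) + (4608) + (-64) + (32) + (9) = -19991; answer -19991
Stage 2: S1 = -19991; c = 19; cross terms: (-35*5 - 18*-14)=77, (18*19 - 13*5)=277, (13*8 - -19*19)=465, (-19*-14 - -35*8)=546; twice the area = |1365| = 1365; area = 1365/2; boundary points = 1 + 1 + 1 + 2 = 5; strictly interior points = area - boundary/2 + 1 = 681; answer 681

681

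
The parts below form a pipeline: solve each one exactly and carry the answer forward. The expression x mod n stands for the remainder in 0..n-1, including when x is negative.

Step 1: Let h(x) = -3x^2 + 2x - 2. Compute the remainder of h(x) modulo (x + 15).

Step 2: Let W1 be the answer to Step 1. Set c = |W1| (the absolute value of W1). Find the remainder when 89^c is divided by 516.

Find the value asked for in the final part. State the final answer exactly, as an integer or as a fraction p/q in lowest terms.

437

Step 1: remainder = value at the root: -3*(-15)^2 + 2*(-15)^1 - 2 = (-675) + (-30) + (-2) = -707; answer -707
Step 2: W1 = -707; c = 707; squarings mod 516: 89^1=89, 89^2=181, 89^4=253, 89^8=25, 89^16=109, 89^32=13, 89^64=169, 89^128=181, 89^256=253, 89^512=25; 89^707 = 89^1 * 89^2 * 89^64 * 89^128 * 89^512 = 437 (mod 516); answer 437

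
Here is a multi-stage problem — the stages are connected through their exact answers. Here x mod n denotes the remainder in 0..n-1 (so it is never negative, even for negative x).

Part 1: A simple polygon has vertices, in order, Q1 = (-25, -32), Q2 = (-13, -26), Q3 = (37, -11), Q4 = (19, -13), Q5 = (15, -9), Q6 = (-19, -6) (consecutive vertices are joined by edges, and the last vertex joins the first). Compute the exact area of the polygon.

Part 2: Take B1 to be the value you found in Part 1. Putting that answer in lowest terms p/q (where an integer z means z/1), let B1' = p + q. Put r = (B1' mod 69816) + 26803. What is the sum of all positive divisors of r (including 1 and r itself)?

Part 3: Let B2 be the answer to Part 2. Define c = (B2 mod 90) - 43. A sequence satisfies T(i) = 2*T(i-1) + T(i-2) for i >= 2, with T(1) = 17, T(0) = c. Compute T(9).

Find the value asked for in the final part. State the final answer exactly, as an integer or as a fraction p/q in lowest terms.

-799

Part 1: cross terms: (-25*-26 - -13*-32)=234, (-13*-11 - 37*-26)=1105, (37*-13 - 19*-11)=-272, (19*-9 - 15*-13)=24, (15*-6 - -19*-9)=-261, (-19*-32 - -25*-6)=458; twice the area = |1288| = 1288; area = 644; answer 644
Part 2: B1 = 644; threaded value p + q = 645; r = 27448; 27448 = 2^3 * 47 * 73; sigma = (1 + 2 + 4 + 8) * (1 + 47) * (1 + 73) = 15 * 48 * 74 = 53280; answer 53280
Part 3: B2 = 53280; c = -43; T(2) = 2*(17) + 1*(-43) = -9; iterating: T(2)=-9, T(3)=-1, T(4)=-11, T(5)=-23, T(6)=-57, T(7)=-137, T(8)=-331, T(9)=-799; answer -799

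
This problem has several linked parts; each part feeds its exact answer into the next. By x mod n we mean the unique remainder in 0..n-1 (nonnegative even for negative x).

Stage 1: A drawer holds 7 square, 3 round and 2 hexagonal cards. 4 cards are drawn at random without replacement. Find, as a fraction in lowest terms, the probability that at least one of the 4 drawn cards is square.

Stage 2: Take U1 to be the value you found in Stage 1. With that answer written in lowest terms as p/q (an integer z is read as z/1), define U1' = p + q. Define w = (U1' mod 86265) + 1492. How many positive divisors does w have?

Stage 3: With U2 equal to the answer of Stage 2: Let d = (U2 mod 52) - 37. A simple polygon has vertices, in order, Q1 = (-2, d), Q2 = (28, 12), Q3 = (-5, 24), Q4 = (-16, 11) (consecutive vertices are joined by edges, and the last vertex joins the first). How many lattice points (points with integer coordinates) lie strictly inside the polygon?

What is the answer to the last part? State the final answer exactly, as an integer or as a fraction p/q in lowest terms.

1246

Stage 1: total draws C(12,4) = 495; complement C(5,4) = 5; favorable 495 - 5 = 490; P = 98/99; answer 98/99
Stage 2: U1 = 98/99; threaded value p + q = 197; w = 1689; 1689 = 3 * 563; number of divisors = (1+1) * (1+1) = 4; answer 4
Stage 3: U2 = 4; d = -33; cross terms: (-2*12 - 28*-33)=900, (28*24 - -5*12)=732, (-5*11 - -16*24)=329, (-16*-33 - -2*11)=550; twice the area = |2511| = 2511; area = 2511/2; boundary points = 15 + 3 + 1 + 2 = 21; strictly interior points = area - boundary/2 + 1 = 1246; answer 1246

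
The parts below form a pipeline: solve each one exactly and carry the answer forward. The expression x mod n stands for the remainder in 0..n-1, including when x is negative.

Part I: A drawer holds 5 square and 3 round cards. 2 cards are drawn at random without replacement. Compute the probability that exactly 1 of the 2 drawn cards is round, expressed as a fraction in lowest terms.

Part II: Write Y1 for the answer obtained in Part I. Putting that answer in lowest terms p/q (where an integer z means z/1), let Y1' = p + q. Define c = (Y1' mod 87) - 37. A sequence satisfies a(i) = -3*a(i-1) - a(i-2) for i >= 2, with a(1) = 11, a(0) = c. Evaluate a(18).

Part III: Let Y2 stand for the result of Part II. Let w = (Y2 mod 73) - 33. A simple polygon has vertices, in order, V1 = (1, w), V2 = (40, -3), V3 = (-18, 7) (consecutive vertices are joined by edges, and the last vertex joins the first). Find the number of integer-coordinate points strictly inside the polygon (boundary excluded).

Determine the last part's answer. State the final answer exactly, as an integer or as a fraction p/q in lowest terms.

Part I: total draws C(8,2) = 28; favorable C(3,1)*C(5,1) = 15; P = 15/28; answer 15/28
Part II: Y1 = 15/28; threaded value p + q = 43; c = 6; a(2) = -3*(11) - 1*(6) = -39; iterating: a(2)=-39, a(3)=106, a(4)=-279, a(5)=731, a(6)=-1914, a(7)=5011, a(8)=-13119, a(9)=34346, a(10)=-89919, a(11)=235411, a(12)=-616314, a(13)=1613531, a(14)=-4224279, a(15)=11059306, a(16)=-28953639, a(17)=75801611, a(18)=-198451194; answer -198451194
Part III: Y2 = -198451194; w = 3; cross terms: (1*-3 - 40*3)=-123, (40*7 - -18*-3)=226, (-18*3 - 1*7)=-61; twice the area = |42| = 42; area = 21; boundary points = 3 + 2 + 1 = 6; strictly interior points = area - boundary/2 + 1 = 19; answer 19

19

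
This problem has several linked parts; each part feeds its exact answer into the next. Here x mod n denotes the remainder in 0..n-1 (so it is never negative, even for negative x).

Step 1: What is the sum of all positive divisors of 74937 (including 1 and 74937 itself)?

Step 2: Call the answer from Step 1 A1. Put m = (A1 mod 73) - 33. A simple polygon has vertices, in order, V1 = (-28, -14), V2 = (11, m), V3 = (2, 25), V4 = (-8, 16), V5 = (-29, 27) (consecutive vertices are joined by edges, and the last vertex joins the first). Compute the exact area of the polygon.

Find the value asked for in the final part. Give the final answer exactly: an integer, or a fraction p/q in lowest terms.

1381/2

Step 1: 74937 = 3 * 24979; sigma = (1 + 3) * (1 + 24979) = 4 * 24980 = 99920; answer 99920
Step 2: A1 = 99920; m = 23; cross terms: (-28*23 - 11*-14)=-490, (11*25 - 2*23)=229, (2*16 - -8*25)=232, (-8*27 - -29*16)=248, (-29*-14 - -28*27)=1162; twice the area = |1381| = 1381; area = 1381/2; answer 1381/2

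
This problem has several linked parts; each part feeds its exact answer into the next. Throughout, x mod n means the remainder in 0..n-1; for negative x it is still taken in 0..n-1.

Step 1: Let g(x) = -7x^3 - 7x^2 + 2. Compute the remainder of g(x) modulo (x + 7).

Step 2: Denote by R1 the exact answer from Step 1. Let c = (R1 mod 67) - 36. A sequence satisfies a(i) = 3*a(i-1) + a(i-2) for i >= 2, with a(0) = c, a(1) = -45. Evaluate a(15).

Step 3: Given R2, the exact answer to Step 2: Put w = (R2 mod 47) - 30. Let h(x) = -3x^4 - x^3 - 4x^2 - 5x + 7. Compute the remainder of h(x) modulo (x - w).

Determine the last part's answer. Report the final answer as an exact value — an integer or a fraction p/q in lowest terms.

Step 1: remainder = value at the root: -7*(-7)^3 - 7*(-7)^2 + 2 = (2401) + (-343) + (2) = 2060; answer 2060
Step 2: R1 = 2060; c = 14; a(2) = 3*(-45) + 1*(14) = -121; iterating: a(2)=-121, a(3)=-408, a(4)=-1345, a(5)=-4443, a(6)=-14674, a(7)=-48465, a(8)=-160069, a(9)=-528672, a(10)=-1746085, a(11)=-5766927, a(12)=-19046866, a(13)=-62907525, a(14)=-207769441, a(15)=-686215848; answer -686215848
Step 3: R2 = -686215848; w = 8; remainder = value at the root: -3*(8)^4 - 1*(8)^3 - 4*(8)^2 - 5*(8)^1 + 7 = (-12288) + (-512) + (-256) + (-40) + (7) = -13089; answer -13089

-13089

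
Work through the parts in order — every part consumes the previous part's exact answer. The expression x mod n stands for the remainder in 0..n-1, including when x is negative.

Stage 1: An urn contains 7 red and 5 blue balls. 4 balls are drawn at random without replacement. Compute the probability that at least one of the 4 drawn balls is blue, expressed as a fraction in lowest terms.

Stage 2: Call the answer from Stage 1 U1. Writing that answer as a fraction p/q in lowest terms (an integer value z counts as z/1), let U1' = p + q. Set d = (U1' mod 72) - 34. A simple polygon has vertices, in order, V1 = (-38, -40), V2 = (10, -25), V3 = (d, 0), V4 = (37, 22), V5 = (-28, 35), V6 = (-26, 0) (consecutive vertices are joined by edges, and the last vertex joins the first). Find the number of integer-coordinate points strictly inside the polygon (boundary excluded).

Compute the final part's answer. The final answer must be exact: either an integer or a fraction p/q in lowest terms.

Stage 1: total draws C(12,4) = 495; complement C(7,4) = 35; favorable 495 - 35 = 460; P = 92/99; answer 92/99
Stage 2: U1 = 92/99; threaded value p + q = 191; d = 13; cross terms: (-38*-25 - 10*-40)=1350, (10*0 - 13*-25)=325, (13*22 - 37*0)=286, (37*35 - -28*22)=1911, (-28*0 - -26*35)=910, (-26*-40 - -38*0)=1040; twice the area = |5822| = 5822; area = 2911; boundary points = 3 + 1 + 2 + 13 + 1 + 4 = 24; strictly interior points = area - boundary/2 + 1 = 2900; answer 2900

2900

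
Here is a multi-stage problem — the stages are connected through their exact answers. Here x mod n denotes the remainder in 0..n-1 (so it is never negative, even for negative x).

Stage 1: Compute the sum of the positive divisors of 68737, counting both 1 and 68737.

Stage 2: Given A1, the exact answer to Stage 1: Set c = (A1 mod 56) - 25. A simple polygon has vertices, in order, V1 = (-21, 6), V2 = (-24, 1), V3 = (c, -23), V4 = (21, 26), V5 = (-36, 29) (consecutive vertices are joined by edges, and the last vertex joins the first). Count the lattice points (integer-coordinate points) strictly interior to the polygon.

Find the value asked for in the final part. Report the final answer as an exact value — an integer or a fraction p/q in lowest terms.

1558

Stage 1: 68737 is prime, so its only divisors are 1 and 68737; sigma = 1 + 68737 = 68738; answer 68738
Stage 2: A1 = 68738; c = 1; cross terms: (-21*1 - -24*6)=123, (-24*-23 - 1*1)=551, (1*26 - 21*-23)=509, (21*29 - -36*26)=1545, (-36*6 - -21*29)=393; twice the area = |3121| = 3121; area = 3121/2; boundary points = 1 + 1 + 1 + 3 + 1 = 7; strictly interior points = area - boundary/2 + 1 = 1558; answer 1558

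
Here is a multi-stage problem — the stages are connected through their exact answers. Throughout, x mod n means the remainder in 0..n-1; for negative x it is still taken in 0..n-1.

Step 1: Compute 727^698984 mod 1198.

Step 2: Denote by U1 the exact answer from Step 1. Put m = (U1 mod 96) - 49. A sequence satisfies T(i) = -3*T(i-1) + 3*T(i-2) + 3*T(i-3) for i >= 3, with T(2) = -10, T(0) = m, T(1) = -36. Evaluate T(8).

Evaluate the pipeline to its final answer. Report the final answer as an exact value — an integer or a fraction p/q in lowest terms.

36144

Step 1: squarings mod 1198: 727^1=727, 727^2=211, 727^4=195, 727^8=887, 727^16=881, 727^32=1055, 727^64=83, 727^128=899, 727^256=749, 727^512=337, 727^1024=957, 727^2048=577, 727^4096=1083, 727^8192=47, 727^16384=1011, 727^32768=227, 727^65536=15, 727^131072=225, 727^262144=309, 727^524288=839; 727^698984 = 727^8 * 727^32 * 727^64 * 727^512 * 727^2048 * 727^8192 * 727^32768 * 727^131072 * 727^524288 = 617 (mod 1198); answer 617
Step 2: U1 = 617; m = -8; T(3) = -3*(-10) + 3*(-36) + 3*(-8) = -102; iterating: T(3)=-102, T(4)=168, T(5)=-840, T(6)=2718, T(7)=-10170, T(8)=36144; answer 36144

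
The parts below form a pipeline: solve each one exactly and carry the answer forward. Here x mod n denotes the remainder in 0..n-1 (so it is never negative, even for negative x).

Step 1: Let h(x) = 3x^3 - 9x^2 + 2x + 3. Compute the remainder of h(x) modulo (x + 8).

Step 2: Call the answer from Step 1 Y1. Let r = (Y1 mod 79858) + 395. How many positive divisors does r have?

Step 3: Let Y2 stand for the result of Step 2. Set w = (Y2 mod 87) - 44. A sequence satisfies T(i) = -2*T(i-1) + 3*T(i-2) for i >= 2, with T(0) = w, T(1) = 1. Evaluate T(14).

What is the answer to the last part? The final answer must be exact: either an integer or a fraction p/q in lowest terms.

-29893574

Step 1: remainder = value at the root: 3*(-8)^3 - 9*(-8)^2 + 2*(-8)^1 + 3 = (-1536) + (-576) + (-16) + (3) = -2125; answer -2125
Step 2: Y1 = -2125; r = 78128; 78128 = 2^4 * 19 * 257; number of divisors = (4+1) * (1+1) * (1+1) = 20; answer 20
Step 3: Y2 = 20; w = -24; T(2) = -2*(1) + 3*(-24) = -74; iterating: T(2)=-74, T(3)=151, T(4)=-524, T(5)=1501, T(6)=-4574, T(7)=13651, T(8)=-41024, T(9)=123001, T(10)=-369074, T(11)=1107151, T(12)=-3321524, T(13)=9964501, T(14)=-29893574; answer -29893574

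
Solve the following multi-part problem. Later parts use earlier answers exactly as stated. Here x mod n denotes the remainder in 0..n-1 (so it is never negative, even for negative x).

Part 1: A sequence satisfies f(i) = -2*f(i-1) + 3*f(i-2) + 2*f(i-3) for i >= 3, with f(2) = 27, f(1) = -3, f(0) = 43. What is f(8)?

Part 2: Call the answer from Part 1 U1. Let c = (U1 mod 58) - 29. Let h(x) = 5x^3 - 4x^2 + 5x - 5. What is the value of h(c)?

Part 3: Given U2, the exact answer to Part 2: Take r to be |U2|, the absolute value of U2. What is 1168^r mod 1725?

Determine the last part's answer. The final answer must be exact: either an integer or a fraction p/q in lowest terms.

1618

Part 1: f(3) = -2*(27) + 3*(-3) + 2*(43) = 23; iterating: f(3)=23, f(4)=29, f(5)=65, f(6)=3, f(7)=247, f(8)=-355; answer -355
Part 2: U1 = -355; c = 22; 5*(22)^3 - 4*(22)^2 + 5*(22)^1 - 5 = (53240) + (-1936) + (110) + (-5) = 51409; answer 51409
Part 3: U2 = 51409; r = 51409; squarings mod 1725: 1168^1=1168, 1168^2=1474, 1168^4=901, 1168^8=1051, 1168^16=601, 1168^32=676, 1168^64=1576, 1168^128=1501, 1168^256=151, 1168^512=376, 1168^1024=1651, 1168^2048=301, 1168^4096=901, 1168^8192=1051, 1168^16384=601, 1168^32768=676; 1168^51409 = 1168^1 * 1168^16 * 1168^64 * 1168^128 * 1168^2048 * 1168^16384 * 1168^32768 = 1618 (mod 1725); answer 1618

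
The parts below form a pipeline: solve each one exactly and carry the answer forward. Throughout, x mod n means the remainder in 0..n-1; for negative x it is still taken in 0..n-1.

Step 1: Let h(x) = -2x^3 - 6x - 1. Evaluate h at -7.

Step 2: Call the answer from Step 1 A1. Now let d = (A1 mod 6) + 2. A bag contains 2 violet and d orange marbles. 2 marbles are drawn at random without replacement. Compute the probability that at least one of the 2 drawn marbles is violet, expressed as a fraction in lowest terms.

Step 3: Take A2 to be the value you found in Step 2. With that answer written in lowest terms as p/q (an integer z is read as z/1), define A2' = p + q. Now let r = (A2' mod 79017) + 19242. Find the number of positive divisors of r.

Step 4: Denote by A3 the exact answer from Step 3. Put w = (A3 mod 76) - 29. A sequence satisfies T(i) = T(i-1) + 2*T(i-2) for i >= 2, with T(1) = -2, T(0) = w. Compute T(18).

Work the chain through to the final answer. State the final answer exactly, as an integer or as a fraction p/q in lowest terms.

Step 1: -2*(-7)^3 - 6*(-7)^1 - 1 = (686) + (42) + (-1) = 727; answer 727
Step 2: A1 = 727; d = 3; total draws C(5,2) = 10; complement C(3,2) = 3; favorable 10 - 3 = 7; P = 7/10; answer 7/10
Step 3: A2 = 7/10; threaded value p + q = 17; r = 19259; 19259 is prime, so its only divisors are 1 and 19259; count = 2; answer 2
Step 4: A3 = 2; w = -27; T(2) = 1*(-2) + 2*(-27) = -56; iterating: T(2)=-56, T(3)=-60, T(4)=-172, T(5)=-292, T(6)=-636, T(7)=-1220, T(8)=-2492, T(9)=-4932, T(10)=-9916, T(11)=-19780, T(12)=-39612, T(13)=-79172, T(14)=-158396, T(15)=-316740, T(16)=-633532, T(17)=-1267012, T(18)=-2534076; answer -2534076

-2534076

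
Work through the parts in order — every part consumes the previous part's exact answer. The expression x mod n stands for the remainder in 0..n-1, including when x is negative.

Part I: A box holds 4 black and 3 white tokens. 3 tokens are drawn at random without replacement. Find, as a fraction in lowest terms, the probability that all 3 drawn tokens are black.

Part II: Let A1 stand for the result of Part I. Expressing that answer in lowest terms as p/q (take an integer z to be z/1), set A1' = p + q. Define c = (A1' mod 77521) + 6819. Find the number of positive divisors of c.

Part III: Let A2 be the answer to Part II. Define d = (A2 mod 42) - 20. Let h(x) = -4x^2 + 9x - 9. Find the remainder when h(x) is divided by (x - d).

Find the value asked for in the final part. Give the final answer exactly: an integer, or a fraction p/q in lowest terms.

-109

Part I: total draws C(7,3) = 35; favorable C(4,3) = 4; P = 4/35; answer 4/35
Part II: A1 = 4/35; threaded value p + q = 39; c = 6858; 6858 = 2 * 3^3 * 127; number of divisors = (1+1) * (3+1) * (1+1) = 16; answer 16
Part III: A2 = 16; d = -4; remainder = value at the root: -4*(-4)^2 + 9*(-4)^1 - 9 = (-64) + (-36) + (-9) = -109; answer -109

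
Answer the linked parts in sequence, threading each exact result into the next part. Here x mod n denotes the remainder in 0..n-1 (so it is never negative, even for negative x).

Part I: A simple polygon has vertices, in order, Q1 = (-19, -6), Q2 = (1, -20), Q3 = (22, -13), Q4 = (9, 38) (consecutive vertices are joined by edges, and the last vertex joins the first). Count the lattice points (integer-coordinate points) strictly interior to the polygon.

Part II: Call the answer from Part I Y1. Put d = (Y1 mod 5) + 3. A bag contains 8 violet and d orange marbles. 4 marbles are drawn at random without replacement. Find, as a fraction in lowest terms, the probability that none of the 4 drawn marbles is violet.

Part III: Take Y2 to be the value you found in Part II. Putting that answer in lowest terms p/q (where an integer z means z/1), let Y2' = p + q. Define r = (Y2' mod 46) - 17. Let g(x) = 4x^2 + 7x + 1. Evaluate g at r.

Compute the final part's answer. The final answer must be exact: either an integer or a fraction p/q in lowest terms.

Part I: cross terms: (-19*-20 - 1*-6)=386, (1*-13 - 22*-20)=427, (22*38 - 9*-13)=953, (9*-6 - -19*38)=668; twice the area = |2434| = 2434; area = 1217; boundary points = 2 + 7 + 1 + 4 = 14; strictly interior points = area - boundary/2 + 1 = 1211; answer 1211
Part II: Y1 = 1211; d = 4; total draws C(12,4) = 495; favorable C(4,4) = 1; P = 1/495; answer 1/495
Part III: Y2 = 1/495; threaded value p + q = 496; r = 19; 4*(19)^2 + 7*(19)^1 + 1 = (1444) + (133) + (1) = 1578; answer 1578

1578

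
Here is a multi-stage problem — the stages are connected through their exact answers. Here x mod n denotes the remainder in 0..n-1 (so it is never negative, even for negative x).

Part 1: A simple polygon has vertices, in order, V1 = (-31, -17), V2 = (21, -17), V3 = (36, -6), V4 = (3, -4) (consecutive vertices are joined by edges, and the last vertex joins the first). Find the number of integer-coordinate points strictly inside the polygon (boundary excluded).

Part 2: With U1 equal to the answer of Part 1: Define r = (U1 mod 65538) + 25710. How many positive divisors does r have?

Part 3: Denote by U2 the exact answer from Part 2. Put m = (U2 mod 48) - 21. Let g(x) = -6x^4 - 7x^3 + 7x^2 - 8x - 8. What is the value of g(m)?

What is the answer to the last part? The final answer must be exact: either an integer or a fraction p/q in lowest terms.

Part 1: cross terms: (-31*-17 - 21*-17)=884, (21*-6 - 36*-17)=486, (36*-4 - 3*-6)=-126, (3*-17 - -31*-4)=-175; twice the area = |1069| = 1069; area = 1069/2; boundary points = 52 + 1 + 1 + 1 = 55; strictly interior points = area - boundary/2 + 1 = 508; answer 508
Part 2: U1 = 508; r = 26218; 26218 = 2 * 13109; number of divisors = (1+1) * (1+1) = 4; answer 4
Part 3: U2 = 4; m = -17; -6*(-17)^4 - 7*(-17)^3 + 7*(-17)^2 - 8*(-17)^1 - 8 = (-501126) + (34391) + (2023) + (136) + (-8) = -464584; answer -464584

-464584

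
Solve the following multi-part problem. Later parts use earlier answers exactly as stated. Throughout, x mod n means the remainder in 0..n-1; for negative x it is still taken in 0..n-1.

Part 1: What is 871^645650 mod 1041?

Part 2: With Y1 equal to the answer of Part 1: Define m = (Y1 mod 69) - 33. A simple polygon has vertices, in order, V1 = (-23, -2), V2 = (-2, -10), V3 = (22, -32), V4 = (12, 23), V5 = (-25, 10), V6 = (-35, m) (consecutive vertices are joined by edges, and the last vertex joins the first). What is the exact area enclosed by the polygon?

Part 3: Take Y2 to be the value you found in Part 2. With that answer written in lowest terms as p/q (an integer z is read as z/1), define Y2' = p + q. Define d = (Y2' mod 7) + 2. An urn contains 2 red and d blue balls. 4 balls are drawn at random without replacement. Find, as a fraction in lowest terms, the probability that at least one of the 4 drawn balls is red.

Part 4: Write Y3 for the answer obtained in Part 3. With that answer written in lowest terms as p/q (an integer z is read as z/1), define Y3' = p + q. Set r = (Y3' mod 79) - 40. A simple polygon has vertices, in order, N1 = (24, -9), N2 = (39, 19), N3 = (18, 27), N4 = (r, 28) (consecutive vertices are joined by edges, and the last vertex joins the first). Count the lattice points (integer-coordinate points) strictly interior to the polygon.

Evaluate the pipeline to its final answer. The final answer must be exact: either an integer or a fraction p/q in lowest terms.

Part 1: squarings mod 1041: 871^1=871, 871^2=793, 871^4=85, 871^8=979, 871^16=721, 871^32=382, 871^64=184, 871^128=544, 871^256=292, 871^512=943, 871^1024=235, 871^2048=52, 871^4096=622, 871^8192=673, 871^16384=94, 871^32768=508, 871^65536=937, 871^131072=406, 871^262144=358, 871^524288=121; 871^645650 = 871^2 * 871^16 * 871^512 * 871^2048 * 871^4096 * 871^16384 * 871^32768 * 871^65536 * 871^524288 = 505 (mod 1041); answer 505
Part 2: Y1 = 505; m = -11; cross terms: (-23*-10 - -2*-2)=226, (-2*-32 - 22*-10)=284, (22*23 - 12*-32)=890, (12*10 - -25*23)=695, (-25*-11 - -35*10)=625, (-35*-2 - -23*-11)=-183; twice the area = |2537| = 2537; area = 2537/2; answer 2537/2
Part 3: Y2 = 2537/2; threaded value p + q = 2539; d = 7; total draws C(9,4) = 126; complement C(7,4) = 35; favorable 126 - 35 = 91; P = 13/18; answer 13/18
Part 4: Y3 = 13/18; threaded value p + q = 31; r = -9; cross terms: (24*19 - 39*-9)=807, (39*27 - 18*19)=711, (18*28 - -9*27)=747, (-9*-9 - 24*28)=-591; twice the area = |1674| = 1674; area = 837; boundary points = 1 + 1 + 1 + 1 = 4; strictly interior points = area - boundary/2 + 1 = 836; answer 836

836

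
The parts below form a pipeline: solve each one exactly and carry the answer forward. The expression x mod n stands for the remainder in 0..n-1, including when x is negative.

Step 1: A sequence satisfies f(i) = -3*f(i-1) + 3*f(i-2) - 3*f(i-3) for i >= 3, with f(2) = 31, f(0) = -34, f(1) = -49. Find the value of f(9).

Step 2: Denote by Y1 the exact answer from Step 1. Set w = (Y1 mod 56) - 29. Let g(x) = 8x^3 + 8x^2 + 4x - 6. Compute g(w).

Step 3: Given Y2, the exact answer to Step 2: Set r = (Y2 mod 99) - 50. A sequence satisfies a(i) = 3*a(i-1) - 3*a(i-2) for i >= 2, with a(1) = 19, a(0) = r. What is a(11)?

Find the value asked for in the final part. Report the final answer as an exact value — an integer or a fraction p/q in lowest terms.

Step 1: f(3) = -3*(31) + 3*(-49) - 3*(-34) = -138; iterating: f(3)=-138, f(4)=654, f(5)=-2469, f(6)=9783, f(7)=-38718, f(8)=152910, f(9)=-604233; answer -604233
Step 2: Y1 = -604233; w = -22; 8*(-22)^3 + 8*(-22)^2 + 4*(-22)^1 - 6 = (-85184) + (3872) + (-88) + (-6) = -81406; answer -81406
Step 3: Y2 = -81406; r = 21; a(2) = 3*(19) - 3*(21) = -6; iterating: a(2)=-6, a(3)=-75, a(4)=-207, a(5)=-396, a(6)=-567, a(7)=-513, a(8)=162, a(9)=2025, a(10)=5589, a(11)=10692; answer 10692

10692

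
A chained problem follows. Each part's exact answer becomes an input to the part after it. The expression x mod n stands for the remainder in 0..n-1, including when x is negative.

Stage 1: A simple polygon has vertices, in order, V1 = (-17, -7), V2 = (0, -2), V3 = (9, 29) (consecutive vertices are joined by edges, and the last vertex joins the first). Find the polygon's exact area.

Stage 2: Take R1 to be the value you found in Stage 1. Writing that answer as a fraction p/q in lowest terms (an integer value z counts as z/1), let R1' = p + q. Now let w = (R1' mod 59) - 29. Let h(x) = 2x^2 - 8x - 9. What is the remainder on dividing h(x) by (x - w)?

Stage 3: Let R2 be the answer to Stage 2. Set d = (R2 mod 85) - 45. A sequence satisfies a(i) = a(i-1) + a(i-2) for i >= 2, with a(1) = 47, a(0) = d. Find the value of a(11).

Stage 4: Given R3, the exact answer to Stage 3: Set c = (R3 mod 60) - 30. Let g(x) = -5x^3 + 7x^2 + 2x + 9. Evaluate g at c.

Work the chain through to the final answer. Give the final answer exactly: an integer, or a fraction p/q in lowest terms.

-57077

Stage 1: cross terms: (-17*-2 - 0*-7)=34, (0*29 - 9*-2)=18, (9*-7 - -17*29)=430; twice the area = |482| = 482; area = 241; answer 241
Stage 2: R1 = 241; threaded value p + q = 242; w = -23; remainder = value at the root: 2*(-23)^2 - 8*(-23)^1 - 9 = (1058) + (184) + (-9) = 1233; answer 1233
Stage 3: R2 = 1233; d = -2; a(2) = 1*(47) + 1*(-2) = 45; iterating: a(2)=45, a(3)=92, a(4)=137, a(5)=229, a(6)=366, a(7)=595, a(8)=961, a(9)=1556, a(10)=2517, a(11)=4073; answer 4073
Stage 4: R3 = 4073; c = 23; -5*(23)^3 + 7*(23)^2 + 2*(23)^1 + 9 = (-60835) + (3703) + (46) + (9) = -57077; answer -57077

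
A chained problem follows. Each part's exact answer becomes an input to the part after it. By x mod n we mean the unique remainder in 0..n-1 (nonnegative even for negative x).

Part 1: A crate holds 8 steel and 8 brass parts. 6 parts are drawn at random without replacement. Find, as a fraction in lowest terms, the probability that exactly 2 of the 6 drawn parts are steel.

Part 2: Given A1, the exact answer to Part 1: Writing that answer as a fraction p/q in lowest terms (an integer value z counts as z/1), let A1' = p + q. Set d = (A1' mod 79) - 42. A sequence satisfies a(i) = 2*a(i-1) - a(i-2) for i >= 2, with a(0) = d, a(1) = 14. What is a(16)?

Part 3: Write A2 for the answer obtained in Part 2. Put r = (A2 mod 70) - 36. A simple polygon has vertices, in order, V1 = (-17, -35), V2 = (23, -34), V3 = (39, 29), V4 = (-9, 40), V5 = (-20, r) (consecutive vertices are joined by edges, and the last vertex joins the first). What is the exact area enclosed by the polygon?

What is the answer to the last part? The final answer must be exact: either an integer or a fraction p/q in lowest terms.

Part 1: total draws C(16,6) = 8008; favorable C(8,2)*C(8,4) = 1960; P = 35/143; answer 35/143
Part 2: A1 = 35/143; threaded value p + q = 178; d = -22; a(2) = 2*(14) - 1*(-22) = 50; iterating: a(2)=50, a(3)=86, a(4)=122, a(5)=158, a(6)=194, a(7)=230, a(8)=266, a(9)=302, a(10)=338, a(11)=374, a(12)=410, a(13)=446, a(14)=482, a(15)=518, a(16)=554; answer 554
Part 3: A2 = 554; r = 28; cross terms: (-17*-34 - 23*-35)=1383, (23*29 - 39*-34)=1993, (39*40 - -9*29)=1821, (-9*28 - -20*40)=548, (-20*-35 - -17*28)=1176; twice the area = |6921| = 6921; area = 6921/2; answer 6921/2

6921/2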